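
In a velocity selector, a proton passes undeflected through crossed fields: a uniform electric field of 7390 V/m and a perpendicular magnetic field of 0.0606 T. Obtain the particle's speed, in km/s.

v ≈ 122 km/s

For zero net force, qE = qvB, so v = E/B.
v = (7390) / (0.0606) = 1.22×10^5 m/s.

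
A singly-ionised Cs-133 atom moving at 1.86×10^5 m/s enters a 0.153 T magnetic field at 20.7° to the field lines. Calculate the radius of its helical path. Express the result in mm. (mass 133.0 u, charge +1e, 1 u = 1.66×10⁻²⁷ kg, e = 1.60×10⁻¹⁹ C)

Only the perpendicular component v⊥ = v sin20.7° = 6.57×10^4 m/s is bent by the field.
r = m v⊥ /(qB) = (2.21×10^-25)(6.57×10^4) / [(1×1.60×10^-19)(0.153)] = 0.593 m.

r ≈ 593 mm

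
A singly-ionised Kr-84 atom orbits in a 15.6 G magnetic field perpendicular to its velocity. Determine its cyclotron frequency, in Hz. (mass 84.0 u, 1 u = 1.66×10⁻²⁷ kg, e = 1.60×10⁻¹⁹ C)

f = qB/(2πm) = (1×1.60×10^-19)(1.56×10^-3) / [2π(1.39×10^-25)] = 285 Hz.

f ≈ 285 Hz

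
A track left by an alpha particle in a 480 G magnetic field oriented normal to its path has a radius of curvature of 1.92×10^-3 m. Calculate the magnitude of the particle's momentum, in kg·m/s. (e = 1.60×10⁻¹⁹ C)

Since qvB = mv²/r, the momentum p = mv = qBr.
p = (2×1.60×10^-19)(0.0480)(1.92×10^-3) = 2.95×10^-23 kg·m/s.

p ≈ 2.95×10^-23 kg·m/s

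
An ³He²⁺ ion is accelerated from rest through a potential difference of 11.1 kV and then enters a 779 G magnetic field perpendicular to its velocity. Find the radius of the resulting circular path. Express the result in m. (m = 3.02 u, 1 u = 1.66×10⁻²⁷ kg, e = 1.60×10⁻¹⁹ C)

The kinetic energy gained is K = qV = (2×1.60×10^-19)(1.11×10^4) = 3.55×10^-15 J.
v = √(2K/m) = 1.19×10^6 m/s.
r = mv/(qB) = (5.01×10^-27)(1.19×10^6) / [(2×1.60×10^-19)(0.0779)] = 0.239 m.

r ≈ 0.239 m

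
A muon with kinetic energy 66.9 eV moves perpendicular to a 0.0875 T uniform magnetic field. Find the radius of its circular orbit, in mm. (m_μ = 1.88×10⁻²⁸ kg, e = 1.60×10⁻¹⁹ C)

r ≈ 4.53 mm

Convert the energy: K = 66.9 eV = 1.07×10^-17 J.
v = √(2K/m) = √(2·1.07×10^-17/1.88×10^-28) = 3.37×10^5 m/s.
r = mv/(qB) = (1.88×10^-28)(3.37×10^5) / [(1×1.60×10^-19)(0.0875)] = 4.53×10^-3 m.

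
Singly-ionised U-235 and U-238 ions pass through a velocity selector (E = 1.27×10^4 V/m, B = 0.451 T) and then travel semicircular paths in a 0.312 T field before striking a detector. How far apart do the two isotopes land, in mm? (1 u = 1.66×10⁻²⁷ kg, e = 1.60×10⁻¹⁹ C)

Δd ≈ 5.62 mm

Both emerge at v = E/B₁ = 2.82×10^4 m/s.
r = mv/(qB₂), so r₁ = 0.22005 m and r₂ = 0.22286 m, giving Δr = 2.81×10^-3 m.
After a semicircle each ion lands a diameter 2r from the entry slit, so the separation is 2Δr = 5.62×10^-3 m.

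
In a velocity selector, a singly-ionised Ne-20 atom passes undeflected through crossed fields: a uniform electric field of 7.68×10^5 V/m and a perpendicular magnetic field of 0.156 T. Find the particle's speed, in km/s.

For zero net force, qE = qvB, so v = E/B.
v = (7.68×10^5) / (0.156) = 4.92×10^6 m/s.

v ≈ 4920 km/s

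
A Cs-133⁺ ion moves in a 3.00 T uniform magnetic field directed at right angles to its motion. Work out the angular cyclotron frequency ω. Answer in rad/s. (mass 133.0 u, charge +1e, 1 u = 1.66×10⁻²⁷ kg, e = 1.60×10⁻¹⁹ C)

ω ≈ 2.17×10^6 rad/s

ω = qB/m = (1×1.60×10^-19)(3.00) / (2.21×10^-25) = 2.17×10^6 rad/s.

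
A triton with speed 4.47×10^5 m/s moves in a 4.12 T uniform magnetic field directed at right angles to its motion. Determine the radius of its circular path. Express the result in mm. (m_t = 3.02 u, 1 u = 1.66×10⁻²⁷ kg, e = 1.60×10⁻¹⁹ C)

r ≈ 3.40 mm

The magnetic force provides the centripetal force: qvB = mv²/r, so r = mv/(qB).
r = (5.01×10^-27 kg)(4.47×10^5 m/s) / [(1×1.60×10^-19 C)(4.12 T)] = 3.40×10^-3 m.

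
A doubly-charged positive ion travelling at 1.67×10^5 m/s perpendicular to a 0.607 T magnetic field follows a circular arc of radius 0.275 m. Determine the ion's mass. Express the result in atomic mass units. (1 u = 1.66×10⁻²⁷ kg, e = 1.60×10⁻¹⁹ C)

qvB = mv²/r ⇒ m = qBr/v.
m = (2×1.60×10^-19)(0.607)(0.275) / (1.67×10^5) = 3.20×10^-25 kg = 193 u.

m ≈ 193 u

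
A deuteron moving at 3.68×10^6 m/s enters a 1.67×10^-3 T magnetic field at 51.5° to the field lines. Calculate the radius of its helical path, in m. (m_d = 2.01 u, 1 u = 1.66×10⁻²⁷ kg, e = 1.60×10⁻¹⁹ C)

r ≈ 36.0 m

Only the perpendicular component v⊥ = v sin51.5° = 2.88×10^6 m/s is bent by the field.
r = m v⊥ /(qB) = (3.34×10^-27)(2.88×10^6) / [(1×1.60×10^-19)(1.67×10^-3)] = 36.0 m.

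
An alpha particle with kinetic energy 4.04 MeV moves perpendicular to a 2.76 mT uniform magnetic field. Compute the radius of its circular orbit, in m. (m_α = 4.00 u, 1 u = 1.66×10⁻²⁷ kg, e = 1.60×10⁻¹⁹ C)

r ≈ 105 m

Convert the energy: K = 4.04 MeV = 6.46×10^-13 J.
v = √(2K/m) = √(2·6.46×10^-13/6.64×10^-27) = 1.40×10^7 m/s.
r = mv/(qB) = (6.64×10^-27)(1.40×10^7) / [(2×1.60×10^-19)(2.76×10^-3)] = 105 m.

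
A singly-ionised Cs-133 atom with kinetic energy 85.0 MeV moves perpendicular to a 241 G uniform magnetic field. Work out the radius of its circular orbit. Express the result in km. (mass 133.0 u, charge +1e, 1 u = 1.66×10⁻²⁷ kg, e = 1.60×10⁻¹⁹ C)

Convert the energy: K = 85.0 MeV = 1.36×10^-11 J.
v = √(2K/m) = √(2·1.36×10^-11/2.21×10^-25) = 1.11×10^7 m/s.
r = mv/(qB) = (2.21×10^-25)(1.11×10^7) / [(1×1.60×10^-19)(0.0241)] = 636 m.

r ≈ 0.636 km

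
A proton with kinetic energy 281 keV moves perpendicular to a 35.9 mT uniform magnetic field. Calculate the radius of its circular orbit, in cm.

Convert the energy: K = 281 keV = 4.50×10^-14 J.
v = √(2K/m) = √(2·4.50×10^-14/1.67×10^-27) = 7.34×10^6 m/s.
r = mv/(qB) = (1.67×10^-27)(7.34×10^6) / [(1×1.60×10^-19)(0.0359)] = 2.13 m.

r ≈ 213 cm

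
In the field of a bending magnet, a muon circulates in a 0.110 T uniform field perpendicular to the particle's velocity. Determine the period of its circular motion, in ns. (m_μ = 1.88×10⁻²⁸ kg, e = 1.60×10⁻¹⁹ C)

T ≈ 67.1 ns

The cyclotron period is independent of speed: T = 2πm/(qB).
T = 2π(1.88×10^-28) / [(1×1.60×10^-19)(0.110)] = 6.71×10^-8 s.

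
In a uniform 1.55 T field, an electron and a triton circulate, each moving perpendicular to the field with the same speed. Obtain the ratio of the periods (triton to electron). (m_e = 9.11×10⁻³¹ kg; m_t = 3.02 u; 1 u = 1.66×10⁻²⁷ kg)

T = 2πm/(qB) is independent of speed, so T₂/T₁ = (m₂/q₂)/(m₁/q₁).
T_{triton}/T_{electron} = (5.01×10^-27/1e) / (9.11×10^-31/1e) = 5500.

ratio ≈ 5500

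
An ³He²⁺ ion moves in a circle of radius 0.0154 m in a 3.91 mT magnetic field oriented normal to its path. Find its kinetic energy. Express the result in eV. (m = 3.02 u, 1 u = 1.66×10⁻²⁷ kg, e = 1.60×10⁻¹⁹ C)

v = qBr/m = (2×1.60×10^-19)(3.91×10^-3)(0.0154) / (5.01×10^-27) = 3840 m/s.
K = ½mv² = 0.5·(5.01×10^-27)·(3840)² = 3.70×10^-20 J = 0.231 eV.

K ≈ 0.231 eV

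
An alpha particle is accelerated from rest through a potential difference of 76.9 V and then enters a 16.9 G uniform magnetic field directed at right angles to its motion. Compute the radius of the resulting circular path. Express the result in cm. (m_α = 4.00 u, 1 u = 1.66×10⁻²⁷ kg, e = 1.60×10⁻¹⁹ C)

r ≈ 106 cm

The kinetic energy gained is K = qV = (2×1.60×10^-19)(76.9) = 2.46×10^-17 J.
v = √(2K/m) = 8.61×10^4 m/s.
r = mv/(qB) = (6.64×10^-27)(8.61×10^4) / [(2×1.60×10^-19)(1.69×10^-3)] = 1.06 m.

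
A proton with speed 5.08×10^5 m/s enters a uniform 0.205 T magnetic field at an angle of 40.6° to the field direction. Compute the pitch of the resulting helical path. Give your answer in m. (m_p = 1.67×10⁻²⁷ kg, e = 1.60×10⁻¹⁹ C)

The velocity component along B is v∥ = v cos40.6° = 3.86×10^5 m/s.
The cyclotron period T = 2πm/(qB) = 3.20×10^-7 s is set by m, q, B alone.
Pitch = v∥·T = (3.86×10^5)(3.20×10^-7) = 0.123 m.

pitch ≈ 0.123 m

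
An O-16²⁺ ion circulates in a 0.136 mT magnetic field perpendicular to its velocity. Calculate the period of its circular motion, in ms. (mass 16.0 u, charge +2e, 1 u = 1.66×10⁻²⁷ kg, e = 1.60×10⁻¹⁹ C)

T ≈ 3.83 ms

The cyclotron period is independent of speed: T = 2πm/(qB).
T = 2π(2.66×10^-26) / [(2×1.60×10^-19)(1.36×10^-4)] = 3.83×10^-3 s.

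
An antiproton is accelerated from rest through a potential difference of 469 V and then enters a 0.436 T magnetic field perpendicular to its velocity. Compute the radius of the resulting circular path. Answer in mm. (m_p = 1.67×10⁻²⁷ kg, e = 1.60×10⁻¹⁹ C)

The kinetic energy gained is K = qV = (1×1.60×10^-19)(469) = 7.50×10^-17 J.
v = √(2K/m) = 3.00×10^5 m/s.
r = mv/(qB) = (1.67×10^-27)(3.00×10^5) / [(1×1.60×10^-19)(0.436)] = 7.18×10^-3 m.

r ≈ 7.18 mm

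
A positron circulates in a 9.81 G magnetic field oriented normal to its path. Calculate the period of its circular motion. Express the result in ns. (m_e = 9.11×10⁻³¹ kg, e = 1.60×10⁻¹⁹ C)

The cyclotron period is independent of speed: T = 2πm/(qB).
T = 2π(9.11×10^-31) / [(1×1.60×10^-19)(9.81×10^-4)] = 3.65×10^-8 s.

T ≈ 36.5 ns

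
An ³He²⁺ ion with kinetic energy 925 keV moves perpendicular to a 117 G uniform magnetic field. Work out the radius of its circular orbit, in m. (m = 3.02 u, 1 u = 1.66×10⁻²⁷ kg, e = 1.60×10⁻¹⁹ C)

Convert the energy: K = 925 keV = 1.48×10^-13 J.
v = √(2K/m) = √(2·1.48×10^-13/5.01×10^-27) = 7.68×10^6 m/s.
r = mv/(qB) = (5.01×10^-27)(7.68×10^6) / [(2×1.60×10^-19)(0.0117)] = 10.3 m.

r ≈ 10.3 m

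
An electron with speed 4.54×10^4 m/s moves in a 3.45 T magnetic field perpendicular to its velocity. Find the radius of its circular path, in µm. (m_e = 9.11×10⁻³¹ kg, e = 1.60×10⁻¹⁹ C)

The magnetic force provides the centripetal force: qvB = mv²/r, so r = mv/(qB).
r = (9.11×10^-31 kg)(4.54×10^4 m/s) / [(1×1.60×10^-19 C)(3.45 T)] = 7.49×10^-8 m.

r ≈ 0.0749 µm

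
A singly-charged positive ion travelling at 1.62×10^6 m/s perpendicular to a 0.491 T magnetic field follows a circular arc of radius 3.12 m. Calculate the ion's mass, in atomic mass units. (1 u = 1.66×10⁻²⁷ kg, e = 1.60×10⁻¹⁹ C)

qvB = mv²/r ⇒ m = qBr/v.
m = (1×1.60×10^-19)(0.491)(3.12) / (1.62×10^6) = 1.51×10^-25 kg = 91.1 u.

m ≈ 91.1 u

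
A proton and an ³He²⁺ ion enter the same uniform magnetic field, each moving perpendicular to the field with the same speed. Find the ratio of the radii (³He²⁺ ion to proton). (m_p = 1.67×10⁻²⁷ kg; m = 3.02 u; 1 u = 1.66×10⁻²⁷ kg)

r = mv/(qB) ⇒ at equal v, r ∝ m/q.
r_{³He²⁺ ion}/r_{proton} = 1.50.

ratio ≈ 1.50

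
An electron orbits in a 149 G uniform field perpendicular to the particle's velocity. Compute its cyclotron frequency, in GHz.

f ≈ 0.416 GHz

f = qB/(2πm) = (1×1.60×10^-19)(0.0149) / [2π(9.11×10^-31)] = 4.16×10^8 Hz.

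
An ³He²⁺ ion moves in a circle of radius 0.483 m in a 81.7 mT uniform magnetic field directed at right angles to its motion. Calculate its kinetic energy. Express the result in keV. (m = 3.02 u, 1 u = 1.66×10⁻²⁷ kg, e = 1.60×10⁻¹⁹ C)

K ≈ 99.4 keV

v = qBr/m = (2×1.60×10^-19)(0.0817)(0.483) / (5.01×10^-27) = 2.52×10^6 m/s.
K = ½mv² = 0.5·(5.01×10^-27)·(2.52×10^6)² = 1.59×10^-14 J = 99.4 keV.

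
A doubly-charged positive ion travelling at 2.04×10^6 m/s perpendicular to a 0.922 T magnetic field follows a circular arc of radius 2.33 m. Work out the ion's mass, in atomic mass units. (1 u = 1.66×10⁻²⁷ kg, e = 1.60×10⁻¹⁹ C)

qvB = mv²/r ⇒ m = qBr/v.
m = (2×1.60×10^-19)(0.922)(2.33) / (2.04×10^6) = 3.37×10^-25 kg = 203 u.

m ≈ 203 u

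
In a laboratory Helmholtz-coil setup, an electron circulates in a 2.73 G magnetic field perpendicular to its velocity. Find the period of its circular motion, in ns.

T ≈ 131 ns

The cyclotron period is independent of speed: T = 2πm/(qB).
T = 2π(9.11×10^-31) / [(1×1.60×10^-19)(2.73×10^-4)] = 1.31×10^-7 s.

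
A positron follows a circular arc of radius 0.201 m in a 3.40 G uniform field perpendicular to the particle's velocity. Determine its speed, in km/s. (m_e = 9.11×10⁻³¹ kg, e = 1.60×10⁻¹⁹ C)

From qvB = mv²/r, v = qBr/m.
v = (1×1.60×10^-19)(3.40×10^-4)(0.201) / (9.11×10^-31) = 1.20×10^7 m/s.

v ≈ 12000 km/s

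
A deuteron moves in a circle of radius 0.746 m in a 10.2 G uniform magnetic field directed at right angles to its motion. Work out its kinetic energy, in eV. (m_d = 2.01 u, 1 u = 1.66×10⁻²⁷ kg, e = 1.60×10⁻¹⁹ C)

K ≈ 13.9 eV

v = qBr/m = (1×1.60×10^-19)(1.02×10^-3)(0.746) / (3.34×10^-27) = 3.65×10^4 m/s.
K = ½mv² = 0.5·(3.34×10^-27)·(3.65×10^4)² = 2.22×10^-18 J = 13.9 eV.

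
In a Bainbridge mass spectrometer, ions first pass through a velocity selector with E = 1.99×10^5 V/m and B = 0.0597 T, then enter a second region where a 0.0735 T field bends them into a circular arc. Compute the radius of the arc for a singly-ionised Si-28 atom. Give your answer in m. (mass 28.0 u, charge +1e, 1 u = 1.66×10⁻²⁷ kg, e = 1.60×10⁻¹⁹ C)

The selector passes v = E/B = 1.99×10^5/0.0597 = 3.33×10^6 m/s.
In the deflection region, r = mv/(qB₂) = (4.65×10^-26)(3.33×10^6) / [(1×1.60×10^-19)(0.0735)] = 13.2 m.

r ≈ 13.2 m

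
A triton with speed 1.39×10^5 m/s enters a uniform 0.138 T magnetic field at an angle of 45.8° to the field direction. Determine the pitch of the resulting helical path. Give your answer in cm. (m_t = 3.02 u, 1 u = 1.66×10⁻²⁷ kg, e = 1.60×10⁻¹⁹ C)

The velocity component along B is v∥ = v cos45.8° = 9.69×10^4 m/s.
The cyclotron period T = 2πm/(qB) = 1.43×10^-6 s is set by m, q, B alone.
Pitch = v∥·T = (9.69×10^4)(1.43×10^-6) = 0.138 m.

pitch ≈ 13.8 cm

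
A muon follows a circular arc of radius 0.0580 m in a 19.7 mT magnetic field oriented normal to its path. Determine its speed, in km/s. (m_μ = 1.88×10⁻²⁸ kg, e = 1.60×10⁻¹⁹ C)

From qvB = mv²/r, v = qBr/m.
v = (1×1.60×10^-19)(0.0197)(0.0580) / (1.88×10^-28) = 9.72×10^5 m/s.

v ≈ 972 km/s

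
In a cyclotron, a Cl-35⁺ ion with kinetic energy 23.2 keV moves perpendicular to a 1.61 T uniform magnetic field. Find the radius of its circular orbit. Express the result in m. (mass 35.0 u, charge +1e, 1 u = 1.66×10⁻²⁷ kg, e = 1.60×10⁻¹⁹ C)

Convert the energy: K = 23.2 keV = 3.71×10^-15 J.
v = √(2K/m) = √(2·3.71×10^-15/5.81×10^-26) = 3.57×10^5 m/s.
r = mv/(qB) = (5.81×10^-26)(3.57×10^5) / [(1×1.60×10^-19)(1.61)] = 0.0806 m.

r ≈ 0.0806 m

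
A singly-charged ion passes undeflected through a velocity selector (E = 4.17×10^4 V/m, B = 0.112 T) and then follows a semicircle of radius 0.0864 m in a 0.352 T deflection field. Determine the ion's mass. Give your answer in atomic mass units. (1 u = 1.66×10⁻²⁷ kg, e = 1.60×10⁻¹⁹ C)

m ≈ 7.87 u

v = E/B₁ = 3.72×10^5 m/s.
From r = mv/(qB₂), m = qB₂r/v = (1×1.60×10^-19)(0.352)(0.0864) / (3.72×10^5) = 1.31×10^-26 kg.
In atomic mass units: m = 1.31×10^-26 / 1.66×10^-27 = 7.87 u.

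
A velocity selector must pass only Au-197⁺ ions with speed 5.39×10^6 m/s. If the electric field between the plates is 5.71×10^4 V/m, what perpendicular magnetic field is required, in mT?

qE = qvB ⇒ B = E/v = (5.71×10^4) / (5.39×10^6) = 0.0106 T.

B ≈ 10.6 mT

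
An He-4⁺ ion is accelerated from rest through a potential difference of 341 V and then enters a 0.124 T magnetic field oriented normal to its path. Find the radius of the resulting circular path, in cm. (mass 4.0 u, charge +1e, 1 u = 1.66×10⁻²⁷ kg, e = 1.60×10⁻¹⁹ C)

r ≈ 4.29 cm

The kinetic energy gained is K = qV = (1×1.60×10^-19)(341) = 5.46×10^-17 J.
v = √(2K/m) = 1.28×10^5 m/s.
r = mv/(qB) = (6.64×10^-27)(1.28×10^5) / [(1×1.60×10^-19)(0.124)] = 0.0429 m.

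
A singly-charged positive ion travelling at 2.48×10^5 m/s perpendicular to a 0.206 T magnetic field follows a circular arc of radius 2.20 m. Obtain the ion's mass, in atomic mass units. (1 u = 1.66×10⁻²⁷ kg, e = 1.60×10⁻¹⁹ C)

m ≈ 176 u

qvB = mv²/r ⇒ m = qBr/v.
m = (1×1.60×10^-19)(0.206)(2.20) / (2.48×10^5) = 2.92×10^-25 kg = 176 u.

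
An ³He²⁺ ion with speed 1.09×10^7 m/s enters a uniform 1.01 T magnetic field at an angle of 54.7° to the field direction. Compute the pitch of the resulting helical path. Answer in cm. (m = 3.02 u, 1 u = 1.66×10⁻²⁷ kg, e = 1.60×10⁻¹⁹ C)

pitch ≈ 61.4 cm

The velocity component along B is v∥ = v cos54.7° = 6.30×10^6 m/s.
The cyclotron period T = 2πm/(qB) = 9.75×10^-8 s is set by m, q, B alone.
Pitch = v∥·T = (6.30×10^6)(9.75×10^-8) = 0.614 m.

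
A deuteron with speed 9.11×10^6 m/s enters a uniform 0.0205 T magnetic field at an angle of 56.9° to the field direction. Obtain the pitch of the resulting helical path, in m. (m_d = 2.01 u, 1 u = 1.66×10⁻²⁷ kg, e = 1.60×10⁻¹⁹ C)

pitch ≈ 31.8 m

The velocity component along B is v∥ = v cos56.9° = 4.97×10^6 m/s.
The cyclotron period T = 2πm/(qB) = 6.39×10^-6 s is set by m, q, B alone.
Pitch = v∥·T = (4.97×10^6)(6.39×10^-6) = 31.8 m.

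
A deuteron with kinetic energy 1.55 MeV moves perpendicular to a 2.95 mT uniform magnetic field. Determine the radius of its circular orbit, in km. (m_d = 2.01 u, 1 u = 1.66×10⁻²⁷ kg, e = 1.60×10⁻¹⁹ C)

r ≈ 0.0862 km

Convert the energy: K = 1.55 MeV = 2.48×10^-13 J.
v = √(2K/m) = √(2·2.48×10^-13/3.34×10^-27) = 1.22×10^7 m/s.
r = mv/(qB) = (3.34×10^-27)(1.22×10^7) / [(1×1.60×10^-19)(2.95×10^-3)] = 86.2 m.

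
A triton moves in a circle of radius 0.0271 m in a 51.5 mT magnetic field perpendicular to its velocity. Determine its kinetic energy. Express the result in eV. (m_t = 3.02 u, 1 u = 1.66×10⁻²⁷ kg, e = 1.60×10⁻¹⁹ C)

v = qBr/m = (1×1.60×10^-19)(0.0515)(0.0271) / (5.01×10^-27) = 4.45×10^4 m/s.
K = ½mv² = 0.5·(5.01×10^-27)·(4.45×10^4)² = 4.97×10^-18 J = 31.1 eV.

K ≈ 31.1 eV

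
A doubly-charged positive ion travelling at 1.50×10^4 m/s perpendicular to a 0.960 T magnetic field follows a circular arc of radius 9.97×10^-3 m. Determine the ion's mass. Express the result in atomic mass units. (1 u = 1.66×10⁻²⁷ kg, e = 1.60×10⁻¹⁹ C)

m ≈ 123 u

qvB = mv²/r ⇒ m = qBr/v.
m = (2×1.60×10^-19)(0.960)(9.97×10^-3) / (1.50×10^4) = 2.04×10^-25 kg = 123 u.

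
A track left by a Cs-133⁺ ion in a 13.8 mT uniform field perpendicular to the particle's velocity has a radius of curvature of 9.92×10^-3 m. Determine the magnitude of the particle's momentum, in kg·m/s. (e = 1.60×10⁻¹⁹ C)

Since qvB = mv²/r, the momentum p = mv = qBr.
p = (1×1.60×10^-19)(0.0138)(9.92×10^-3) = 2.19×10^-23 kg·m/s.

p ≈ 2.19×10^-23 kg·m/s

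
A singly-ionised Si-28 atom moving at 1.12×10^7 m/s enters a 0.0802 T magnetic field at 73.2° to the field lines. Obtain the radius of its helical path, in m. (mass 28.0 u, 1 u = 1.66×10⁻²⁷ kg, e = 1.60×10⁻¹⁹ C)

r ≈ 38.8 m

Only the perpendicular component v⊥ = v sin73.2° = 1.07×10^7 m/s is bent by the field.
r = m v⊥ /(qB) = (4.65×10^-26)(1.07×10^7) / [(1×1.60×10^-19)(0.0802)] = 38.8 m.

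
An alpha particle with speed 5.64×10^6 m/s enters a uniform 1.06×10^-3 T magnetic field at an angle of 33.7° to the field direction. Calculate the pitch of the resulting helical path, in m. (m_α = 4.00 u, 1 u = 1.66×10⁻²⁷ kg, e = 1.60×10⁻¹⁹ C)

pitch ≈ 577 m

The velocity component along B is v∥ = v cos33.7° = 4.69×10^6 m/s.
The cyclotron period T = 2πm/(qB) = 1.23×10^-4 s is set by m, q, B alone.
Pitch = v∥·T = (4.69×10^6)(1.23×10^-4) = 577 m.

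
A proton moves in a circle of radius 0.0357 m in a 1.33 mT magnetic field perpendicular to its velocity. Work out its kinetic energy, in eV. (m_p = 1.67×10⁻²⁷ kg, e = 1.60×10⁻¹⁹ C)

v = qBr/m = (1×1.60×10^-19)(1.33×10^-3)(0.0357) / (1.67×10^-27) = 4550 m/s.
K = ½mv² = 0.5·(1.67×10^-27)·(4550)² = 1.73×10^-20 J = 0.108 eV.

K ≈ 0.108 eV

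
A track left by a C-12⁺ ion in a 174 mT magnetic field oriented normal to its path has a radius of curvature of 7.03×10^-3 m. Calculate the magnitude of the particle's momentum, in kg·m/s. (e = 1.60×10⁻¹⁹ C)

Since qvB = mv²/r, the momentum p = mv = qBr.
p = (1×1.60×10^-19)(0.174)(7.03×10^-3) = 1.96×10^-22 kg·m/s.

p ≈ 1.96×10^-22 kg·m/s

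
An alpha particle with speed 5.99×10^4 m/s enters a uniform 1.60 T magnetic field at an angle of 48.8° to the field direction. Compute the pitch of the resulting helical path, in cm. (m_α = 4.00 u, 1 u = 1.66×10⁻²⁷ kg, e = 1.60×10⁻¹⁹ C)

pitch ≈ 0.322 cm

The velocity component along B is v∥ = v cos48.8° = 3.95×10^4 m/s.
The cyclotron period T = 2πm/(qB) = 8.15×10^-8 s is set by m, q, B alone.
Pitch = v∥·T = (3.95×10^4)(8.15×10^-8) = 3.22×10^-3 m.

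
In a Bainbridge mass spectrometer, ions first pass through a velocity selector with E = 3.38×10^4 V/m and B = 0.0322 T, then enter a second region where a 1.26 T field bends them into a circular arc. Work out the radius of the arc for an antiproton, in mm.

The selector passes v = E/B = 3.38×10^4/0.0322 = 1.05×10^6 m/s.
In the deflection region, r = mv/(qB₂) = (1.67×10^-27)(1.05×10^6) / [(1×1.60×10^-19)(1.26)] = 8.70×10^-3 m.

r ≈ 8.70 mm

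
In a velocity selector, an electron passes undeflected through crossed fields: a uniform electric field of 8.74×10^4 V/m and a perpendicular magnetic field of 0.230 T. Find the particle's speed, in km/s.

v ≈ 380 km/s

For zero net force, qE = qvB, so v = E/B.
v = (8.74×10^4) / (0.230) = 3.80×10^5 m/s.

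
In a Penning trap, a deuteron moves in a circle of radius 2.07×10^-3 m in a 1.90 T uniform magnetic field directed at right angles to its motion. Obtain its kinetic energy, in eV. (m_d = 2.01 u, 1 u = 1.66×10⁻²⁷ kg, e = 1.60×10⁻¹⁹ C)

K ≈ 371 eV

v = qBr/m = (1×1.60×10^-19)(1.90)(2.07×10^-3) / (3.34×10^-27) = 1.89×10^5 m/s.
K = ½mv² = 0.5·(3.34×10^-27)·(1.89×10^5)² = 5.93×10^-17 J = 371 eV.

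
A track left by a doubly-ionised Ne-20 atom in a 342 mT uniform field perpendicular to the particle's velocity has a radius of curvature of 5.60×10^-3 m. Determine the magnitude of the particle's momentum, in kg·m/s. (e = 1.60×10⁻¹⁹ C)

p ≈ 6.13×10^-22 kg·m/s

Since qvB = mv²/r, the momentum p = mv = qBr.
p = (2×1.60×10^-19)(0.342)(5.60×10^-3) = 6.13×10^-22 kg·m/s.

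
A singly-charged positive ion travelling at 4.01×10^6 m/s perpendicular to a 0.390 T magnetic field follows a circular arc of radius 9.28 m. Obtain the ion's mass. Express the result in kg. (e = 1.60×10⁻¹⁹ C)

m ≈ 1.44×10^-25 kg

qvB = mv²/r ⇒ m = qBr/v.
m = (1×1.60×10^-19)(0.390)(9.28) / (4.01×10^6) = 1.44×10^-25 kg.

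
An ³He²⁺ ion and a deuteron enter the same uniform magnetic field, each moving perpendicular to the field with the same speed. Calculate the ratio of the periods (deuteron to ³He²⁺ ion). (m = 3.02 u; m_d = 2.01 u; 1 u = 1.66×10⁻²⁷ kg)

ratio ≈ 1.33

T = 2πm/(qB) is independent of speed, so T₂/T₁ = (m₂/q₂)/(m₁/q₁).
T_{deuteron}/T_{³He²⁺ ion} = (3.34×10^-27/1e) / (5.01×10^-27/2e) = 1.33.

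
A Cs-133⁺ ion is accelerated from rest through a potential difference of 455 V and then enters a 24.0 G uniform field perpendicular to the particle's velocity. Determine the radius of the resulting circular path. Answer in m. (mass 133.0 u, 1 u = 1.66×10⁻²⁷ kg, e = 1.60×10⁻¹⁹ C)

The kinetic energy gained is K = qV = (1×1.60×10^-19)(455) = 7.28×10^-17 J.
v = √(2K/m) = 2.57×10^4 m/s.
r = mv/(qB) = (2.21×10^-25)(2.57×10^4) / [(1×1.60×10^-19)(2.40×10^-3)] = 14.8 m.

r ≈ 14.8 m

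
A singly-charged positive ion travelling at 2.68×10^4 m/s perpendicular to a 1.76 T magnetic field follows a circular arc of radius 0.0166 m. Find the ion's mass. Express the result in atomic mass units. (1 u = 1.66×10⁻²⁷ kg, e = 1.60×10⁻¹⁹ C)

m ≈ 105 u

qvB = mv²/r ⇒ m = qBr/v.
m = (1×1.60×10^-19)(1.76)(0.0166) / (2.68×10^4) = 1.74×10^-25 kg = 105 u.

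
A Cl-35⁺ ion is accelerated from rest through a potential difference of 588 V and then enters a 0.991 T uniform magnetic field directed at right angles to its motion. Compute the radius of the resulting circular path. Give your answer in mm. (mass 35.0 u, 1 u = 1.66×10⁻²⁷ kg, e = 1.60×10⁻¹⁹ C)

The kinetic energy gained is K = qV = (1×1.60×10^-19)(588) = 9.41×10^-17 J.
v = √(2K/m) = 5.69×10^4 m/s.
r = mv/(qB) = (5.81×10^-26)(5.69×10^4) / [(1×1.60×10^-19)(0.991)] = 0.0209 m.

r ≈ 20.9 mm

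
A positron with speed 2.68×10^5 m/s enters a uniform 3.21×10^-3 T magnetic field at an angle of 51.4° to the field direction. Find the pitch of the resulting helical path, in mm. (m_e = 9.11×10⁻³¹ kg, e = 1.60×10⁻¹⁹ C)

pitch ≈ 1.86 mm

The velocity component along B is v∥ = v cos51.4° = 1.67×10^5 m/s.
The cyclotron period T = 2πm/(qB) = 1.11×10^-8 s is set by m, q, B alone.
Pitch = v∥·T = (1.67×10^5)(1.11×10^-8) = 1.86×10^-3 m.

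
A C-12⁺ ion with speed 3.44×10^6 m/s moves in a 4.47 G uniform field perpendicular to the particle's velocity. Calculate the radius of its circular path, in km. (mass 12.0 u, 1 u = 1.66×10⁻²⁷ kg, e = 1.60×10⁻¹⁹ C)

r ≈ 0.958 km

The magnetic force provides the centripetal force: qvB = mv²/r, so r = mv/(qB).
r = (1.99×10^-26 kg)(3.44×10^6 m/s) / [(1×1.60×10^-19 C)(4.47×10^-4 T)] = 958 m.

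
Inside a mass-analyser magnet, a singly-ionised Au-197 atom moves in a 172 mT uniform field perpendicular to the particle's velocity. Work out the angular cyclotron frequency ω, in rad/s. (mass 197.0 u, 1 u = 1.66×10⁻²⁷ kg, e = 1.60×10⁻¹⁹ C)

ω ≈ 8.42×10^4 rad/s

ω = qB/m = (1×1.60×10^-19)(0.172) / (3.27×10^-25) = 8.42×10^4 rad/s.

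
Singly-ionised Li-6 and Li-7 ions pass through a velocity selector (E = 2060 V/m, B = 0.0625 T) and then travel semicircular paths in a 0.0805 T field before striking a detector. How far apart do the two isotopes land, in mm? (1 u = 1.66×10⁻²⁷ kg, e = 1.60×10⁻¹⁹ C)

Both emerge at v = E/B₁ = 3.30×10^4 m/s.
r = mv/(qB₂), so r₁ = 0.02549 m and r₂ = 0.02974 m, giving Δr = 4.25×10^-3 m.
After a semicircle each ion lands a diameter 2r from the entry slit, so the separation is 2Δr = 8.50×10^-3 m.

Δd ≈ 8.50 mm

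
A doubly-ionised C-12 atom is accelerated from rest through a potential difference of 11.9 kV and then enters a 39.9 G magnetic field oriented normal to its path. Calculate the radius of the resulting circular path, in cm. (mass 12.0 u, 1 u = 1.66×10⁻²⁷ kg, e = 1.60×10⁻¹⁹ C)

r ≈ 965 cm

The kinetic energy gained is K = qV = (2×1.60×10^-19)(1.19×10^4) = 3.81×10^-15 J.
v = √(2K/m) = 6.18×10^5 m/s.
r = mv/(qB) = (1.99×10^-26)(6.18×10^5) / [(2×1.60×10^-19)(3.99×10^-3)] = 9.65 m.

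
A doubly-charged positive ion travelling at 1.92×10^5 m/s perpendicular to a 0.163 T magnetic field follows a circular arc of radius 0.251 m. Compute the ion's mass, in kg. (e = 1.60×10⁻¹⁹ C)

qvB = mv²/r ⇒ m = qBr/v.
m = (2×1.60×10^-19)(0.163)(0.251) / (1.92×10^5) = 6.82×10^-26 kg.

m ≈ 6.82×10^-26 kg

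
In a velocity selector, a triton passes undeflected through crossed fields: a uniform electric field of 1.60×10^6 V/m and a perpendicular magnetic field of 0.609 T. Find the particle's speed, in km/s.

v ≈ 2630 km/s

For zero net force, qE = qvB, so v = E/B.
v = (1.60×10^6) / (0.609) = 2.63×10^6 m/s.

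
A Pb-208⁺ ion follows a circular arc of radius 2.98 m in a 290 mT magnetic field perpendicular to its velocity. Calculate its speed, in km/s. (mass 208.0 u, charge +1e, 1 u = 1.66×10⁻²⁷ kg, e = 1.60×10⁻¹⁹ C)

v ≈ 400 km/s

From qvB = mv²/r, v = qBr/m.
v = (1×1.60×10^-19)(0.290)(2.98) / (3.45×10^-25) = 4.00×10^5 m/s.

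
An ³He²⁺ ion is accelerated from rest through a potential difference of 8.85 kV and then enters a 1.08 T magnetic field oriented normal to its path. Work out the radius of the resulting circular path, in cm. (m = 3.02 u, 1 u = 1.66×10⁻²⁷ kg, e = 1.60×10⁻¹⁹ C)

r ≈ 1.54 cm

The kinetic energy gained is K = qV = (2×1.60×10^-19)(8850) = 2.83×10^-15 J.
v = √(2K/m) = 1.06×10^6 m/s.
r = mv/(qB) = (5.01×10^-27)(1.06×10^6) / [(2×1.60×10^-19)(1.08)] = 0.0154 m.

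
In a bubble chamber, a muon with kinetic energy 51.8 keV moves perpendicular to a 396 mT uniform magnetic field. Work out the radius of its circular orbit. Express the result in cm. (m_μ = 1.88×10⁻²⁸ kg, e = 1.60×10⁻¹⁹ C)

r ≈ 2.79 cm

Convert the energy: K = 51.8 keV = 8.29×10^-15 J.
v = √(2K/m) = √(2·8.29×10^-15/1.88×10^-28) = 9.39×10^6 m/s.
r = mv/(qB) = (1.88×10^-28)(9.39×10^6) / [(1×1.60×10^-19)(0.396)] = 0.0279 m.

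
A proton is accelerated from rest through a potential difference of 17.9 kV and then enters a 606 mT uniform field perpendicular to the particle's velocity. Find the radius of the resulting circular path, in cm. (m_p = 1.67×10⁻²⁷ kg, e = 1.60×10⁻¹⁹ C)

r ≈ 3.19 cm

The kinetic energy gained is K = qV = (1×1.60×10^-19)(1.79×10^4) = 2.86×10^-15 J.
v = √(2K/m) = 1.85×10^6 m/s.
r = mv/(qB) = (1.67×10^-27)(1.85×10^6) / [(1×1.60×10^-19)(0.606)] = 0.0319 m.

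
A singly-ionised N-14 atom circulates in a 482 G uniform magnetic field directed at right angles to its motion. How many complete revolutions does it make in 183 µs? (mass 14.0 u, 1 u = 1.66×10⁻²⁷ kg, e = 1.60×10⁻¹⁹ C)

N = 9

T = 2πm/(qB) = 2π(2.324×10^-26) / [(1×1.60×10^-19)(0.0482)] = 1.8934×10^-5 s.
N = t/T = 1.83×10^-4 / 1.8934×10^-5 ≈ 9.67, so 9 complete revolutions.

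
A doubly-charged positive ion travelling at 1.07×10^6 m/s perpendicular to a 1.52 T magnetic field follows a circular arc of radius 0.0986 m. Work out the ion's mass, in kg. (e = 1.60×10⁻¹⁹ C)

qvB = mv²/r ⇒ m = qBr/v.
m = (2×1.60×10^-19)(1.52)(0.0986) / (1.07×10^6) = 4.48×10^-26 kg.

m ≈ 4.48×10^-26 kg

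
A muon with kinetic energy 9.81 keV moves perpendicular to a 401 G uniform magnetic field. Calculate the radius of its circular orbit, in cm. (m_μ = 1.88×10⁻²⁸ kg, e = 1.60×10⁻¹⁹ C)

r ≈ 12.0 cm

Convert the energy: K = 9.81 keV = 1.57×10^-15 J.
v = √(2K/m) = √(2·1.57×10^-15/1.88×10^-28) = 4.09×10^6 m/s.
r = mv/(qB) = (1.88×10^-28)(4.09×10^6) / [(1×1.60×10^-19)(0.0401)] = 0.120 m.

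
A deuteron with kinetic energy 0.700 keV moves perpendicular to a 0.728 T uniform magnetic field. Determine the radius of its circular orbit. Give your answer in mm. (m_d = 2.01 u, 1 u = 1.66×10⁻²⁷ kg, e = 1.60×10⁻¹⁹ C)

r ≈ 7.42 mm

Convert the energy: K = 0.700 keV = 1.12×10^-16 J.
v = √(2K/m) = √(2·1.12×10^-16/3.34×10^-27) = 2.59×10^5 m/s.
r = mv/(qB) = (3.34×10^-27)(2.59×10^5) / [(1×1.60×10^-19)(0.728)] = 7.42×10^-3 m.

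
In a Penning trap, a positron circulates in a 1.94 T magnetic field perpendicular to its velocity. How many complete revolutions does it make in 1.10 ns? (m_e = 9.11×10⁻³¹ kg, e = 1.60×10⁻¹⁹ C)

T = 2πm/(qB) = 2π(9.11×10^-31) / [(1×1.60×10^-19)(1.94)] = 1.8441×10^-11 s.
N = t/T = 1.10×10^-9 / 1.8441×10^-11 ≈ 59.65, so 59 complete revolutions.

N = 59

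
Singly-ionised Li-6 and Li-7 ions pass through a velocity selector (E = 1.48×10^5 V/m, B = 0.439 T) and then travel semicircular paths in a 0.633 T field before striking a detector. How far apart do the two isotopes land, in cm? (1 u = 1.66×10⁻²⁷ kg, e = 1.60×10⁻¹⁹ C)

Δd ≈ 1.11 cm

Both emerge at v = E/B₁ = 3.37×10^5 m/s.
r = mv/(qB₂), so r₁ = 0.03315 m and r₂ = 0.03868 m, giving Δr = 5.53×10^-3 m.
After a semicircle each ion lands a diameter 2r from the entry slit, so the separation is 2Δr = 0.0111 m.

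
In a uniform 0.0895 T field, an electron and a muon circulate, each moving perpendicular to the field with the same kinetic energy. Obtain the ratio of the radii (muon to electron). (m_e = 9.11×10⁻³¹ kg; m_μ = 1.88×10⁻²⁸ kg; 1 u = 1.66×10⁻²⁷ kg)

ratio ≈ 14.4

r = √(2mK)/(qB) ⇒ at equal K, r ∝ √m/q.
r_{muon}/r_{electron} = 14.4.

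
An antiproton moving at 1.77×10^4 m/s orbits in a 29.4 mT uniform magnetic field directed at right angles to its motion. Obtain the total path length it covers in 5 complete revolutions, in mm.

L ≈ 197 mm

r = mv/(qB) = 6.28×10^-3 m, so one revolution covers 2πr = 0.0395 m.
In 5 revolutions: L = 5·2πr = 0.197 m.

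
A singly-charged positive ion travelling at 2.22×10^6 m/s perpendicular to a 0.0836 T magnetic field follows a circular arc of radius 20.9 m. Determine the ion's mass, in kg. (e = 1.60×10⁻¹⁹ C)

m ≈ 1.26×10^-25 kg

qvB = mv²/r ⇒ m = qBr/v.
m = (1×1.60×10^-19)(0.0836)(20.9) / (2.22×10^6) = 1.26×10^-25 kg.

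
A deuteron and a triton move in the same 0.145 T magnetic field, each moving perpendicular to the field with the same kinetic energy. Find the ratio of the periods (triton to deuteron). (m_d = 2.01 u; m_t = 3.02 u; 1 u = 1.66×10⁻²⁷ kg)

T = 2πm/(qB) is independent of speed, so T₂/T₁ = (m₂/q₂)/(m₁/q₁).
T_{triton}/T_{deuteron} = (5.01×10^-27/1e) / (3.34×10^-27/1e) = 1.50.

ratio ≈ 1.50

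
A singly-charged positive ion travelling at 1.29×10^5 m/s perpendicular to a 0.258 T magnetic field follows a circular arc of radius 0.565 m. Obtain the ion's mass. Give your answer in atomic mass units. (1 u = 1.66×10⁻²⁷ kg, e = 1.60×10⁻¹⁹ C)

m ≈ 109 u

qvB = mv²/r ⇒ m = qBr/v.
m = (1×1.60×10^-19)(0.258)(0.565) / (1.29×10^5) = 1.81×10^-25 kg = 109 u.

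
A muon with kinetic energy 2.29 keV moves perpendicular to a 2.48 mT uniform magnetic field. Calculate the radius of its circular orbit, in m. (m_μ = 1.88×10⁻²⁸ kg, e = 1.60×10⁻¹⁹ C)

r ≈ 0.935 m

Convert the energy: K = 2.29 keV = 3.66×10^-16 J.
v = √(2K/m) = √(2·3.66×10^-16/1.88×10^-28) = 1.97×10^6 m/s.
r = mv/(qB) = (1.88×10^-28)(1.97×10^6) / [(1×1.60×10^-19)(2.48×10^-3)] = 0.935 m.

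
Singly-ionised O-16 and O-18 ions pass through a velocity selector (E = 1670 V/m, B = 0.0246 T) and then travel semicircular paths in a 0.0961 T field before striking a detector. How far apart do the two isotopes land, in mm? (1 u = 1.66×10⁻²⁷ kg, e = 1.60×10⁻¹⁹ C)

Both emerge at v = E/B₁ = 6.79×10^4 m/s.
r = mv/(qB₂), so r₁ = 0.1173 m and r₂ = 0.1319 m, giving Δr = 0.0147 m.
After a semicircle each ion lands a diameter 2r from the entry slit, so the separation is 2Δr = 0.0293 m.

Δd ≈ 29.3 mm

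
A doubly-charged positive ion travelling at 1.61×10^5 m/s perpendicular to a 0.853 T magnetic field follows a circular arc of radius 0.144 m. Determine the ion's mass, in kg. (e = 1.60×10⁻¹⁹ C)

qvB = mv²/r ⇒ m = qBr/v.
m = (2×1.60×10^-19)(0.853)(0.144) / (1.61×10^5) = 2.44×10^-25 kg.

m ≈ 2.44×10^-25 kg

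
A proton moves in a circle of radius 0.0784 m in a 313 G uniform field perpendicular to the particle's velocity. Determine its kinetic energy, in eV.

K ≈ 288 eV

v = qBr/m = (1×1.60×10^-19)(0.0313)(0.0784) / (1.67×10^-27) = 2.35×10^5 m/s.
K = ½mv² = 0.5·(1.67×10^-27)·(2.35×10^5)² = 4.62×10^-17 J = 288 eV.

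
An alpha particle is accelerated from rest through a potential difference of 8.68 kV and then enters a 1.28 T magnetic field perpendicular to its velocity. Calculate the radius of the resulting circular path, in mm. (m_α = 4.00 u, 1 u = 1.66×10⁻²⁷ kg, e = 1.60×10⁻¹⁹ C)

r ≈ 14.8 mm

The kinetic energy gained is K = qV = (2×1.60×10^-19)(8680) = 2.78×10^-15 J.
v = √(2K/m) = 9.15×10^5 m/s.
r = mv/(qB) = (6.64×10^-27)(9.15×10^5) / [(2×1.60×10^-19)(1.28)] = 0.0148 m.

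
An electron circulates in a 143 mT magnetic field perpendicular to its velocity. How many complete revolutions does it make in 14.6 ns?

T = 2πm/(qB) = 2π(9.11×10^-31) / [(1×1.60×10^-19)(0.143)] = 2.5017×10^-10 s.
N = t/T = 1.46×10^-8 / 2.5017×10^-10 ≈ 58.36, so 58 complete revolutions.

N = 58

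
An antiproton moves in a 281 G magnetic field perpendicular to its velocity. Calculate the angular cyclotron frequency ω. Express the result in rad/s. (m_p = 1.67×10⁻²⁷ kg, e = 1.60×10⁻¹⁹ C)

ω ≈ 2.69×10^6 rad/s

ω = qB/m = (1×1.60×10^-19)(0.0281) / (1.67×10^-27) = 2.69×10^6 rad/s.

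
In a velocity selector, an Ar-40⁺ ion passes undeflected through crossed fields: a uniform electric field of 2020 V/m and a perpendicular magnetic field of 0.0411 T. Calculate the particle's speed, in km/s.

v ≈ 49.1 km/s

For zero net force, qE = qvB, so v = E/B.
v = (2020) / (0.0411) = 4.91×10^4 m/s.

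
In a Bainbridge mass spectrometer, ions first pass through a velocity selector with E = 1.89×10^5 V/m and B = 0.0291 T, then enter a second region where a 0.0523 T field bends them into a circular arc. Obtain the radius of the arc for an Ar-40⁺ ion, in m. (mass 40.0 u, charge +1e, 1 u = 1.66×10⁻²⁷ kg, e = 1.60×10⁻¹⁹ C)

The selector passes v = E/B = 1.89×10^5/0.0291 = 6.49×10^6 m/s.
In the deflection region, r = mv/(qB₂) = (6.64×10^-26)(6.49×10^6) / [(1×1.60×10^-19)(0.0523)] = 51.5 m.

r ≈ 51.5 m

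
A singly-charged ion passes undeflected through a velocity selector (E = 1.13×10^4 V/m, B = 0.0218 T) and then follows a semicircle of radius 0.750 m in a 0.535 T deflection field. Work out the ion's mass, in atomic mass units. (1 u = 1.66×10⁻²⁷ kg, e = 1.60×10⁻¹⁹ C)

m ≈ 74.6 u

v = E/B₁ = 5.18×10^5 m/s.
From r = mv/(qB₂), m = qB₂r/v = (1×1.60×10^-19)(0.535)(0.750) / (5.18×10^5) = 1.24×10^-25 kg.
In atomic mass units: m = 1.24×10^-25 / 1.66×10^-27 = 74.6 u.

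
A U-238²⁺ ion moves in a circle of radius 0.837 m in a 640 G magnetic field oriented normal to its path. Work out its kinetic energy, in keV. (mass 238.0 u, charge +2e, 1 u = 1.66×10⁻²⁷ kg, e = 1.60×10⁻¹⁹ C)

K ≈ 2.32 keV

v = qBr/m = (2×1.60×10^-19)(0.0640)(0.837) / (3.95×10^-25) = 4.34×10^4 m/s.
K = ½mv² = 0.5·(3.95×10^-25)·(4.34×10^4)² = 3.72×10^-16 J = 2.32 keV.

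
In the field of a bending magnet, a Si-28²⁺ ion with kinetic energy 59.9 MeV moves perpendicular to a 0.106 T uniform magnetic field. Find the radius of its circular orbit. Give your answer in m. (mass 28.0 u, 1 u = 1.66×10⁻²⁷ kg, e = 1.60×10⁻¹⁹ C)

r ≈ 27.8 m

Convert the energy: K = 59.9 MeV = 9.58×10^-12 J.
v = √(2K/m) = √(2·9.58×10^-12/4.65×10^-26) = 2.03×10^7 m/s.
r = mv/(qB) = (4.65×10^-26)(2.03×10^7) / [(2×1.60×10^-19)(0.106)] = 27.8 m.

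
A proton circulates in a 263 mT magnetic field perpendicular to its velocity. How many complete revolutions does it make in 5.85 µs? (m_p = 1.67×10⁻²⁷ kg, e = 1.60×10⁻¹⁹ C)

T = 2πm/(qB) = 2π(1.67×10^-27) / [(1×1.60×10^-19)(0.263)] = 2.4936×10^-7 s.
N = t/T = 5.85×10^-6 / 2.4936×10^-7 ≈ 23.46, so 23 complete revolutions.

N = 23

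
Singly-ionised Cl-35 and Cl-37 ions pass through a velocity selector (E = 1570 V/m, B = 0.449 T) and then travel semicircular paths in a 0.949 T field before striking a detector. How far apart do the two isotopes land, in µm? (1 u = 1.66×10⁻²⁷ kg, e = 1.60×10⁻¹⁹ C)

Both emerge at v = E/B₁ = 3500 m/s.
r = mv/(qB₂), so r₁ = 1.3380×10^-3 m and r₂ = 1.4144×10^-3 m, giving Δr = 7.65×10^-5 m.
After a semicircle each ion lands a diameter 2r from the entry slit, so the separation is 2Δr = 1.53×10^-4 m.

Δd ≈ 153 µm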